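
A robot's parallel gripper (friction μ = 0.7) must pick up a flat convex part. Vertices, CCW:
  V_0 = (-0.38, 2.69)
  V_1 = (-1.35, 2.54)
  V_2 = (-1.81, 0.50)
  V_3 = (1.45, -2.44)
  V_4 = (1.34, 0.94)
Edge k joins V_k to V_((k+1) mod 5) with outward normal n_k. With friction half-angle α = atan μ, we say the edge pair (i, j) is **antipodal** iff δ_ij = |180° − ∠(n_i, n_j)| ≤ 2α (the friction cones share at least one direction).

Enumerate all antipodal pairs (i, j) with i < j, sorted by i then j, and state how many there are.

α = atan 0.7 = 34.99°;  2α = 69.98°
n_0 = (-0.1528, +0.9883)
n_1 = (-0.9755, +0.2200)
n_2 = (-0.6697, -0.7426)
n_3 = (+0.9995, +0.0325)
n_4 = (+0.7132, +0.7010)
  (0,1): δ = 111.50°  ·
  (0,2): δ = 50.84°  ✓
  (0,3): δ = 83.07°  ·
  (0,4): δ = 125.71°  ·
  (1,2): δ = 119.34°  ·
  (1,3): δ = 14.57°  ✓
  (1,4): δ = 57.21°  ✓
  (2,3): δ = 46.09°  ✓
  (2,4): δ = 3.45°  ✓
  (3,4): δ = 137.36°  ·
antipodal pairs: 5

count = 5; pairs: (0,2), (1,3), (1,4), (2,3), (2,4)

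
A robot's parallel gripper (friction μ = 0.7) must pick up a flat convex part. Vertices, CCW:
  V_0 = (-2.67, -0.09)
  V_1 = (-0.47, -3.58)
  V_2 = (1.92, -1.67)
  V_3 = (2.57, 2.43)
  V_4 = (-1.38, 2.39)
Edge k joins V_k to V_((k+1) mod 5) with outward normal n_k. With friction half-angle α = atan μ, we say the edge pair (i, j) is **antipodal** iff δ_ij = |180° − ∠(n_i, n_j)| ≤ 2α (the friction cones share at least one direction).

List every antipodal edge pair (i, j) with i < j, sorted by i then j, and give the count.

count = 5; pairs: (0,2), (0,3), (1,3), (1,4), (2,4)

α = atan 0.7 = 34.99°;  2α = 69.98°
n_0 = (-0.8459, -0.5333)
n_1 = (+0.6243, -0.7812)
n_2 = (+0.9877, -0.1566)
n_3 = (-0.0101, +0.9999)
n_4 = (-0.8872, +0.4615)
  (0,1): δ = 83.60°  ·
  (0,2): δ = 41.23°  ✓
  (0,3): δ = 58.35°  ✓
  (0,4): δ = 120.29°  ·
  (1,2): δ = 137.64°  ·
  (1,3): δ = 38.05°  ✓
  (1,4): δ = 23.89°  ✓
  (2,3): δ = 80.41°  ·
  (2,4): δ = 18.47°  ✓
  (3,4): δ = 118.06°  ·
antipodal pairs: 5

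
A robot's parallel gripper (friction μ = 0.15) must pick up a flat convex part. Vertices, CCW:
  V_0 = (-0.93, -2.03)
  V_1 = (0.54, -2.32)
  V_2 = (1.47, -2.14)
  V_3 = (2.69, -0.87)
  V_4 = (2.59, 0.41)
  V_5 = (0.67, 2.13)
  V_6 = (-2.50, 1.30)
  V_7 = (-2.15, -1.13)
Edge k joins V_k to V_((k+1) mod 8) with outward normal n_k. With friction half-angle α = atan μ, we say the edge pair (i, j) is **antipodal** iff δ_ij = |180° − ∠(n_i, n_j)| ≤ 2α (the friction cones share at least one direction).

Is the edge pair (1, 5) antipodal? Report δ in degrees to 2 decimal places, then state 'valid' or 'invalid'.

δ = 3.72°, valid

α = atan 0.15 = 8.53°;  2α = 17.06°
edge 1: e_1 = (+0.93, +0.18);  n_1 = (+0.1900, -0.9818)
edge 5: e_5 = (-3.17, -0.83);  n_5 = (-0.2533, +0.9674)
∠(n_1, n_5) = 176.28°
δ = |180° − 176.28°| = 3.72°
3.72° ≤ 2α = 17.06°  →  valid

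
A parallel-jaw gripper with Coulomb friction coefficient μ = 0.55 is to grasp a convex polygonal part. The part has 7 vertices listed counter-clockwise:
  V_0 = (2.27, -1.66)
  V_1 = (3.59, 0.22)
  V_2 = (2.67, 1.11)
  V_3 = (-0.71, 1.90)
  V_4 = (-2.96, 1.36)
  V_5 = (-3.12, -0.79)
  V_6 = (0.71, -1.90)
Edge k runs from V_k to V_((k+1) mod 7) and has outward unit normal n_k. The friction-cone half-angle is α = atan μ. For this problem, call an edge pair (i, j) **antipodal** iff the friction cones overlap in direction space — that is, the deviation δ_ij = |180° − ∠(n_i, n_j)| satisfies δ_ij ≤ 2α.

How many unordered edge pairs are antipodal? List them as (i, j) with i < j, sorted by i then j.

α = atan 0.55 = 28.81°;  2α = 57.62°
n_0 = (+0.8184, -0.5746)
n_1 = (+0.6953, +0.7187)
n_2 = (+0.2276, +0.9738)
n_3 = (-0.2334, +0.9724)
n_4 = (-0.9972, +0.0742)
n_5 = (-0.2784, -0.9605)
n_6 = (+0.1521, -0.9884)
  (0,1): δ = 98.98°  ·
  (0,2): δ = 68.08°  ·
  (0,3): δ = 41.43°  ✓
  (0,4): δ = 30.82°  ✓
  (0,5): δ = 108.91°  ·
  (0,6): δ = 133.82°  ·
  (1,2): δ = 149.11°  ·
  (1,3): δ = 122.45°  ·
  (1,4): δ = 50.21°  ✓
  (1,5): δ = 27.89°  ✓
  (1,6): δ = 52.80°  ✓
  (2,3): δ = 153.35°  ·
  (2,4): δ = 81.10°  ·
  (2,5): δ = 3.01°  ✓
  (2,6): δ = 21.90°  ✓
  (3,4): δ = 107.75°  ·
  (3,5): δ = 29.66°  ✓
  (3,6): δ = 4.75°  ✓
  (4,5): δ = 101.91°  ·
  (4,6): δ = 77.00°  ·
  (5,6): δ = 155.09°  ·
antipodal pairs: 9

count = 9; pairs: (0,3), (0,4), (1,4), (1,5), (1,6), (2,5), (2,6), (3,5), (3,6)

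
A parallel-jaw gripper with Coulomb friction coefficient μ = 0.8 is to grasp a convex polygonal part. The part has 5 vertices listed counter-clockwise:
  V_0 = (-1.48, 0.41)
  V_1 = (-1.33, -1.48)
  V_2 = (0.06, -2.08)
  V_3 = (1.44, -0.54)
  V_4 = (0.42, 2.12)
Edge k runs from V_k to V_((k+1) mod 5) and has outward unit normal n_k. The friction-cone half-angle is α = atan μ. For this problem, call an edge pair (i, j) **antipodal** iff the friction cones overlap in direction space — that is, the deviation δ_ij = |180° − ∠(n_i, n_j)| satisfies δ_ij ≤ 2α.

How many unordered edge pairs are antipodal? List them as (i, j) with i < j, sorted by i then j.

count = 6; pairs: (0,2), (0,3), (1,3), (1,4), (2,4), (3,4)

α = atan 0.8 = 38.66°;  2α = 77.32°
n_0 = (-0.9969, -0.0791)
n_1 = (-0.3963, -0.9181)
n_2 = (+0.7447, -0.6674)
n_3 = (+0.9337, +0.3580)
n_4 = (-0.6690, +0.7433)
  (0,1): δ = 117.89°  ·
  (0,2): δ = 46.40°  ✓
  (0,3): δ = 16.44°  ✓
  (0,4): δ = 127.45°  ·
  (1,2): δ = 108.52°  ·
  (1,3): δ = 45.67°  ✓
  (1,4): δ = 65.33°  ✓
  (2,3): δ = 117.16°  ·
  (2,4): δ = 6.15°  ✓
  (3,4): δ = 68.99°  ✓
antipodal pairs: 6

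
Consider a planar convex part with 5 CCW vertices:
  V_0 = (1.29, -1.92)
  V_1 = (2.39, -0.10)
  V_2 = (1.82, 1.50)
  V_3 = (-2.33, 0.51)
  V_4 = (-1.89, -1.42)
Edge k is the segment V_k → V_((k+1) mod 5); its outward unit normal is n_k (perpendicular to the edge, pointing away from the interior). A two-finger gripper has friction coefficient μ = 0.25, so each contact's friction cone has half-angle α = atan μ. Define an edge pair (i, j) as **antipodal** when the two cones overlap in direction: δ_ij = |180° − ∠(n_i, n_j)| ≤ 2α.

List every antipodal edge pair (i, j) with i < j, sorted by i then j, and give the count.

count = 2; pairs: (1,3), (2,4)

α = atan 0.25 = 14.04°;  2α = 28.07°
n_0 = (+0.8558, -0.5173)
n_1 = (+0.9420, +0.3356)
n_2 = (-0.2320, +0.9727)
n_3 = (-0.9750, -0.2223)
n_4 = (-0.1553, -0.9879)
  (0,1): δ = 129.24°  ·
  (0,2): δ = 45.43°  ·
  (0,3): δ = 43.99°  ·
  (0,4): δ = 112.21°  ·
  (1,2): δ = 96.19°  ·
  (1,3): δ = 6.77°  ✓
  (1,4): δ = 61.46°  ·
  (2,3): δ = 90.57°  ·
  (2,4): δ = 22.35°  ✓
  (3,4): δ = 111.78°  ·
antipodal pairs: 2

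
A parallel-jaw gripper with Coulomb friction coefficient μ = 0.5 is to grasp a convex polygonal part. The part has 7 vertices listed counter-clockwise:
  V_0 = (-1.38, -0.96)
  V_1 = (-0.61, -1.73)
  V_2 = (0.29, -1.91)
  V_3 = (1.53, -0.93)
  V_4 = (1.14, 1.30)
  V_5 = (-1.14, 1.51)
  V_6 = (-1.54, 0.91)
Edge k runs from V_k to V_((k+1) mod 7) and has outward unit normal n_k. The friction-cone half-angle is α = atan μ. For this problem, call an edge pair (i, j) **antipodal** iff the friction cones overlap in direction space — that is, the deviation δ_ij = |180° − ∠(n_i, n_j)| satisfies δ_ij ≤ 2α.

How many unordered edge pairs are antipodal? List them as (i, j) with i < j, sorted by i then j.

count = 7; pairs: (0,3), (0,4), (1,4), (2,4), (2,5), (3,5), (3,6)

α = atan 0.5 = 26.57°;  2α = 53.13°
n_0 = (-0.7071, -0.7071)
n_1 = (-0.1961, -0.9806)
n_2 = (+0.6201, -0.7846)
n_3 = (+0.9850, +0.1723)
n_4 = (+0.0917, +0.9958)
n_5 = (-0.8321, +0.5547)
n_6 = (-0.9964, -0.0853)
  (0,1): δ = 146.31°  ·
  (0,2): δ = 96.68°  ·
  (0,3): δ = 35.08°  ✓
  (0,4): δ = 39.74°  ✓
  (0,5): δ = 101.31°  ·
  (0,6): δ = 139.89°  ·
  (1,2): δ = 130.37°  ·
  (1,3): δ = 68.77°  ·
  (1,4): δ = 6.05°  ✓
  (1,5): δ = 67.62°  ·
  (1,6): δ = 106.20°  ·
  (2,3): δ = 118.40°  ·
  (2,4): δ = 43.58°  ✓
  (2,5): δ = 17.99°  ✓
  (2,6): δ = 56.57°  ·
  (3,4): δ = 105.18°  ·
  (3,5): δ = 43.61°  ✓
  (3,6): δ = 5.03°  ✓
  (4,5): δ = 118.43°  ·
  (4,6): δ = 79.85°  ·
  (5,6): δ = 141.42°  ·
antipodal pairs: 7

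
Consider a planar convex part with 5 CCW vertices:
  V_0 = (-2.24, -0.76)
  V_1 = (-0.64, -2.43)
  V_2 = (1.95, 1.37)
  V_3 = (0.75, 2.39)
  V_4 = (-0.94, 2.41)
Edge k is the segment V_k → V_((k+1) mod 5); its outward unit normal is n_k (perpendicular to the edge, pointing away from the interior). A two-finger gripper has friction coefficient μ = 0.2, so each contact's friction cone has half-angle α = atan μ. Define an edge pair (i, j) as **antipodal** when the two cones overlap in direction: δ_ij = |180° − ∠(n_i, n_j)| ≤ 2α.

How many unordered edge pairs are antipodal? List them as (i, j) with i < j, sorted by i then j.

count = 2; pairs: (0,2), (1,4)

α = atan 0.2 = 11.31°;  2α = 22.62°
n_0 = (-0.7221, -0.6918)
n_1 = (+0.8263, -0.5632)
n_2 = (+0.6476, +0.7619)
n_3 = (+0.0118, +0.9999)
n_4 = (-0.9252, +0.3794)
  (0,1): δ = 78.05°  ·
  (0,2): δ = 5.86°  ✓
  (0,3): δ = 45.55°  ·
  (0,4): δ = 113.93°  ·
  (1,2): δ = 96.09°  ·
  (1,3): δ = 56.40°  ·
  (1,4): δ = 11.98°  ✓
  (2,3): δ = 140.31°  ·
  (2,4): δ = 71.93°  ·
  (3,4): δ = 111.62°  ·
antipodal pairs: 2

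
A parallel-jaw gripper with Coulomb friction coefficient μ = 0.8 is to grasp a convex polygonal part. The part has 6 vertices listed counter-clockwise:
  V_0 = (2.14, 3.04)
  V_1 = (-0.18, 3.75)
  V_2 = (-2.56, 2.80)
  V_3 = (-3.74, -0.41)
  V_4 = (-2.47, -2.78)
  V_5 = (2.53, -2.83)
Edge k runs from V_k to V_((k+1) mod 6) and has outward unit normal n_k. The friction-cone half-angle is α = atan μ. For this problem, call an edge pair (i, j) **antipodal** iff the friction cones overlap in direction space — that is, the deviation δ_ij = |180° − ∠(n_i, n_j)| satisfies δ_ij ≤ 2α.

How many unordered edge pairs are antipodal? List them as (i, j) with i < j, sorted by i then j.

count = 7; pairs: (0,3), (0,4), (1,4), (1,5), (2,4), (2,5), (3,5)

α = atan 0.8 = 38.66°;  2α = 77.32°
n_0 = (+0.2926, +0.9562)
n_1 = (-0.3707, +0.9287)
n_2 = (-0.9386, +0.3450)
n_3 = (-0.8814, -0.4723)
n_4 = (-0.0100, -1.0000)
n_5 = (+0.9978, +0.0663)
  (0,1): δ = 141.22°  ·
  (0,2): δ = 93.17°  ·
  (0,3): δ = 44.80°  ✓
  (0,4): δ = 16.44°  ✓
  (0,5): δ = 110.82°  ·
  (1,2): δ = 131.94°  ·
  (1,3): δ = 83.57°  ·
  (1,4): δ = 22.33°  ✓
  (1,5): δ = 72.04°  ✓
  (2,3): δ = 131.63°  ·
  (2,4): δ = 70.39°  ✓
  (2,5): δ = 23.98°  ✓
  (3,4): δ = 118.76°  ·
  (3,5): δ = 24.38°  ✓
  (4,5): δ = 85.63°  ·
antipodal pairs: 7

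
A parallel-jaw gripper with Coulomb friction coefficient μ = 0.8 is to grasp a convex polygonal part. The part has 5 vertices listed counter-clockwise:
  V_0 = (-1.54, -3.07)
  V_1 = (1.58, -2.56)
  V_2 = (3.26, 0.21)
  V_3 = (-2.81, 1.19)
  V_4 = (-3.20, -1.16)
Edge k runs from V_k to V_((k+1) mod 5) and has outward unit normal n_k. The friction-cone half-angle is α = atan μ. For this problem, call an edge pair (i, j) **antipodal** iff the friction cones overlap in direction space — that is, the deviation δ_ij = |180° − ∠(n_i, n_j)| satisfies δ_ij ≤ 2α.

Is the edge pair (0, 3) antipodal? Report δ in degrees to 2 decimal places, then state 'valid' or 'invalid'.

δ = 71.29°, valid

α = atan 0.8 = 38.66°;  2α = 77.32°
edge 0: e_0 = (+3.12, +0.51);  n_0 = (+0.1613, -0.9869)
edge 3: e_3 = (-0.39, -2.35);  n_3 = (-0.9865, +0.1637)
∠(n_0, n_3) = 108.71°
δ = |180° − 108.71°| = 71.29°
71.29° ≤ 2α = 77.32°  →  valid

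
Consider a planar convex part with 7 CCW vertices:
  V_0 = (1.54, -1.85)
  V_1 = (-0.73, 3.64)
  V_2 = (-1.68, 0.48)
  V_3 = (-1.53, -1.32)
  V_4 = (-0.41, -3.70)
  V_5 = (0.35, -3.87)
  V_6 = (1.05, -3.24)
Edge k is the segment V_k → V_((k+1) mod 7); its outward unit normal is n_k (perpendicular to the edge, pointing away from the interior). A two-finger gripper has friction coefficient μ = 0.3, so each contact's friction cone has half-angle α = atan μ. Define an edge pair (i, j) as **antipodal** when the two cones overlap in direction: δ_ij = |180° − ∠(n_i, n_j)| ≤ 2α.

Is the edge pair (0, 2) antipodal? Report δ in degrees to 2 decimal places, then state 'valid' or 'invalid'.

α = atan 0.3 = 16.70°;  2α = 33.40°
edge 0: e_0 = (-2.27, +5.49);  n_0 = (+0.9241, +0.3821)
edge 2: e_2 = (+0.15, -1.80);  n_2 = (-0.9965, -0.0830)
∠(n_0, n_2) = 162.30°
δ = |180° − 162.30°| = 17.70°
17.70° ≤ 2α = 33.40°  →  valid

δ = 17.70°, valid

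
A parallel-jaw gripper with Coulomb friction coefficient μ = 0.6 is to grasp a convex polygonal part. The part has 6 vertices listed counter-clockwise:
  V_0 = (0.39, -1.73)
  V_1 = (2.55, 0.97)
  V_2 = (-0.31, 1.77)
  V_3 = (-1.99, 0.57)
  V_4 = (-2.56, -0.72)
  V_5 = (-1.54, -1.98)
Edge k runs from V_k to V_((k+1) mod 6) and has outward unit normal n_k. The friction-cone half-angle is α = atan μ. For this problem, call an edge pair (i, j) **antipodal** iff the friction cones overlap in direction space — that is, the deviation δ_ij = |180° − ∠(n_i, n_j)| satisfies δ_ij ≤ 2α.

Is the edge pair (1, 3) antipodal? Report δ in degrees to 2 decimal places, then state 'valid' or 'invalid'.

δ = 98.21°, invalid

α = atan 0.6 = 30.96°;  2α = 61.93°
edge 1: e_1 = (-2.86, +0.80);  n_1 = (+0.2694, +0.9630)
edge 3: e_3 = (-0.57, -1.29);  n_3 = (-0.9147, +0.4042)
∠(n_1, n_3) = 81.79°
δ = |180° − 81.79°| = 98.21°
98.21° > 2α = 61.93°  →  invalid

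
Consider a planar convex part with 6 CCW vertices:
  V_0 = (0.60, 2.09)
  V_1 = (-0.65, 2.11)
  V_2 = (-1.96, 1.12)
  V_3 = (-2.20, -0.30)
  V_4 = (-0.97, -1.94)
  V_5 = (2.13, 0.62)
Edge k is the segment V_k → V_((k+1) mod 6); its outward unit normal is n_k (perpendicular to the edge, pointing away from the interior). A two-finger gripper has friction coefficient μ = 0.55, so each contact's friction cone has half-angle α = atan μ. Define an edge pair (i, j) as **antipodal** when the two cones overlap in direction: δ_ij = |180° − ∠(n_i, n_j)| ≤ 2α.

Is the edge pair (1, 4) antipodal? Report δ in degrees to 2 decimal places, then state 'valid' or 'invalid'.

δ = 2.47°, valid

α = atan 0.55 = 28.81°;  2α = 57.62°
edge 1: e_1 = (-1.31, -0.99);  n_1 = (-0.6029, +0.7978)
edge 4: e_4 = (+3.10, +2.56);  n_4 = (+0.6368, -0.7711)
∠(n_1, n_4) = 177.53°
δ = |180° − 177.53°| = 2.47°
2.47° ≤ 2α = 57.62°  →  valid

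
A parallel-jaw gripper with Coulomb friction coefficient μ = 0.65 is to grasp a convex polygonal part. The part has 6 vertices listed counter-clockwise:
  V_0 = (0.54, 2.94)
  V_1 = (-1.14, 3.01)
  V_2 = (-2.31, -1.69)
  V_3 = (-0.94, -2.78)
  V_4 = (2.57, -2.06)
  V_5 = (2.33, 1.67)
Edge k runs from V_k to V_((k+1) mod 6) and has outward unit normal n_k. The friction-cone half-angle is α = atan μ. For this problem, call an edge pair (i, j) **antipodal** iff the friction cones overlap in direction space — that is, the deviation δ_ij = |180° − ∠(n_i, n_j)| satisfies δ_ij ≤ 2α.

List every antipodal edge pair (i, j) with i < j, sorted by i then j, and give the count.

count = 7; pairs: (0,2), (0,3), (1,3), (1,4), (2,4), (2,5), (3,5)

α = atan 0.65 = 33.02°;  2α = 66.05°
n_0 = (+0.0416, +0.9991)
n_1 = (-0.9704, +0.2416)
n_2 = (-0.6226, -0.7825)
n_3 = (+0.2009, -0.9796)
n_4 = (+0.9979, +0.0642)
n_5 = (+0.5786, +0.8156)
  (0,1): δ = 101.59°  ·
  (0,2): δ = 36.12°  ✓
  (0,3): δ = 13.98°  ✓
  (0,4): δ = 96.07°  ·
  (0,5): δ = 147.03°  ·
  (1,2): δ = 114.53°  ·
  (1,3): δ = 64.43°  ✓
  (1,4): δ = 17.66°  ✓
  (1,5): δ = 68.62°  ·
  (2,3): δ = 129.90°  ·
  (2,4): δ = 47.81°  ✓
  (2,5): δ = 3.15°  ✓
  (3,4): δ = 97.91°  ·
  (3,5): δ = 46.95°  ✓
  (4,5): δ = 129.04°  ·
antipodal pairs: 7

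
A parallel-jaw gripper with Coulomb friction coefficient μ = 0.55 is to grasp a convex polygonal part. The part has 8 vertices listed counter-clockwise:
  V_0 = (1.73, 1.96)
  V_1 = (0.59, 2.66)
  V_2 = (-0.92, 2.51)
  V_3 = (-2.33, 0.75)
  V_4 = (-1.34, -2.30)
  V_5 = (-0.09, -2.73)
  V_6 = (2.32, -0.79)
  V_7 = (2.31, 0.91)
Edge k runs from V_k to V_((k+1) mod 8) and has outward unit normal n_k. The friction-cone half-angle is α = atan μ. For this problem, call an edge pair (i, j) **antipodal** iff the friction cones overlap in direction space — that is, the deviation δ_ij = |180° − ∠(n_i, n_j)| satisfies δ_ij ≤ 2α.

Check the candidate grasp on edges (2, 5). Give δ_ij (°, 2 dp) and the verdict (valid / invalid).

δ = 12.47°, valid

α = atan 0.55 = 28.81°;  2α = 57.62°
edge 2: e_2 = (-1.41, -1.76);  n_2 = (-0.7804, +0.6252)
edge 5: e_5 = (+2.41, +1.94);  n_5 = (+0.6271, -0.7790)
∠(n_2, n_5) = 167.53°
δ = |180° − 167.53°| = 12.47°
12.47° ≤ 2α = 57.62°  →  valid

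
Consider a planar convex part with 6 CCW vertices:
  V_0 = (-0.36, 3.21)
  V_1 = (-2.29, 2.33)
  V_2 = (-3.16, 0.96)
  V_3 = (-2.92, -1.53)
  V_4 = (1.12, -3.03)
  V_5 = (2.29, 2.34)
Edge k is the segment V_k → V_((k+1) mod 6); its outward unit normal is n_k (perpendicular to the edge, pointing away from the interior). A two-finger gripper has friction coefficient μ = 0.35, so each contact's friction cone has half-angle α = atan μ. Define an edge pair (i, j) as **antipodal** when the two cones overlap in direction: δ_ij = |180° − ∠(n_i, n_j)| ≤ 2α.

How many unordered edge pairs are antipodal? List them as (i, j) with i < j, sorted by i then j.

α = atan 0.35 = 19.29°;  2α = 38.58°
n_0 = (-0.4149, +0.9099)
n_1 = (-0.8442, +0.5361)
n_2 = (-0.9954, -0.0959)
n_3 = (-0.3481, -0.9375)
n_4 = (+0.9771, -0.2129)
n_5 = (+0.3119, +0.9501)
  (0,1): δ = 146.93°  ·
  (0,2): δ = 109.01°  ·
  (0,3): δ = 44.88°  ·
  (0,4): δ = 53.20°  ·
  (0,5): δ = 137.31°  ·
  (1,2): δ = 142.08°  ·
  (1,3): δ = 77.95°  ·
  (1,4): δ = 20.13°  ✓
  (1,5): δ = 104.24°  ·
  (2,3): δ = 115.87°  ·
  (2,4): δ = 17.80°  ✓
  (2,5): δ = 66.32°  ·
  (3,4): δ = 81.92°  ·
  (3,5): δ = 2.19°  ✓
  (4,5): δ = 95.88°  ·
antipodal pairs: 3

count = 3; pairs: (1,4), (2,4), (3,5)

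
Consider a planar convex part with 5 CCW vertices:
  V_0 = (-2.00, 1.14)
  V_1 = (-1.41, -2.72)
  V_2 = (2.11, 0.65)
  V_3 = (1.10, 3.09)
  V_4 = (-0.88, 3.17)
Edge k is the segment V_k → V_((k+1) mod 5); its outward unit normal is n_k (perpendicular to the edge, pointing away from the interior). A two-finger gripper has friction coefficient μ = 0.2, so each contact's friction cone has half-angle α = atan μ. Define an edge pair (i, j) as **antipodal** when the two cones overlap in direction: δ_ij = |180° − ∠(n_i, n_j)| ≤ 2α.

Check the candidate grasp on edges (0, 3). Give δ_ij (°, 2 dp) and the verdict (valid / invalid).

α = atan 0.2 = 11.31°;  2α = 22.62°
edge 0: e_0 = (+0.59, -3.86);  n_0 = (-0.9885, -0.1511)
edge 3: e_3 = (-1.98, +0.08);  n_3 = (+0.0404, +0.9992)
∠(n_0, n_3) = 101.00°
δ = |180° − 101.00°| = 79.00°
79.00° > 2α = 22.62°  →  invalid

δ = 79.00°, invalid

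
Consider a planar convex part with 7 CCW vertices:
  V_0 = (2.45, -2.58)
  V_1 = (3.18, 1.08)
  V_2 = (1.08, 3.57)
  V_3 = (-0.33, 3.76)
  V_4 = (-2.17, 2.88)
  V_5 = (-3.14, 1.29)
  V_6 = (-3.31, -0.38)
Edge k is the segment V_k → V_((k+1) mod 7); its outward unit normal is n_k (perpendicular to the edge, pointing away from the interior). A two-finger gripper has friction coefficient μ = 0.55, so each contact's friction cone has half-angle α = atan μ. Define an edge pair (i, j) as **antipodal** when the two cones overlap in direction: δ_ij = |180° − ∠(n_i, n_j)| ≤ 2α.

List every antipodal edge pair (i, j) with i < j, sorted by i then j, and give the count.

count = 7; pairs: (0,3), (0,4), (0,5), (1,5), (1,6), (2,6), (3,6)

α = atan 0.55 = 28.81°;  2α = 57.62°
n_0 = (+0.9807, -0.1956)
n_1 = (+0.7644, +0.6447)
n_2 = (+0.1335, +0.9910)
n_3 = (-0.4315, +0.9021)
n_4 = (-0.8537, +0.5208)
n_5 = (-0.9949, +0.1013)
n_6 = (-0.3568, -0.9342)
  (0,1): δ = 128.58°  ·
  (0,2): δ = 86.39°  ·
  (0,3): δ = 53.16°  ✓
  (0,4): δ = 20.11°  ✓
  (0,5): δ = 5.47°  ✓
  (0,6): δ = 80.38°  ·
  (1,2): δ = 137.82°  ·
  (1,3): δ = 104.58°  ·
  (1,4): δ = 71.53°  ·
  (1,5): δ = 45.96°  ✓
  (1,6): δ = 28.95°  ✓
  (2,3): δ = 146.77°  ·
  (2,4): δ = 113.71°  ·
  (2,5): δ = 88.14°  ·
  (2,6): δ = 13.23°  ✓
  (3,4): δ = 146.95°  ·
  (3,5): δ = 121.37°  ·
  (3,6): δ = 46.46°  ✓
  (4,5): δ = 154.43°  ·
  (4,6): δ = 79.52°  ·
  (5,6): δ = 105.09°  ·
antipodal pairs: 7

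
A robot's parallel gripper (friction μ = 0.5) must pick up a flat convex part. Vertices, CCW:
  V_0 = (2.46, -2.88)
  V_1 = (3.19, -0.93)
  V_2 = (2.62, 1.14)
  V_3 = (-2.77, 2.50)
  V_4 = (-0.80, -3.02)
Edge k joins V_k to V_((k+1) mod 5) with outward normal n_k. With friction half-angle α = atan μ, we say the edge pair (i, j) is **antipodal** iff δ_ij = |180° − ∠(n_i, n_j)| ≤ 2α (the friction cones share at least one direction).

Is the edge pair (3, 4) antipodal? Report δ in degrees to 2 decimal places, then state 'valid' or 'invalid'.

δ = 107.18°, invalid

α = atan 0.5 = 26.57°;  2α = 53.13°
edge 3: e_3 = (+1.97, -5.52);  n_3 = (-0.9418, -0.3361)
edge 4: e_4 = (+3.26, +0.14);  n_4 = (+0.0429, -0.9991)
∠(n_3, n_4) = 72.82°
δ = |180° − 72.82°| = 107.18°
107.18° > 2α = 53.13°  →  invalid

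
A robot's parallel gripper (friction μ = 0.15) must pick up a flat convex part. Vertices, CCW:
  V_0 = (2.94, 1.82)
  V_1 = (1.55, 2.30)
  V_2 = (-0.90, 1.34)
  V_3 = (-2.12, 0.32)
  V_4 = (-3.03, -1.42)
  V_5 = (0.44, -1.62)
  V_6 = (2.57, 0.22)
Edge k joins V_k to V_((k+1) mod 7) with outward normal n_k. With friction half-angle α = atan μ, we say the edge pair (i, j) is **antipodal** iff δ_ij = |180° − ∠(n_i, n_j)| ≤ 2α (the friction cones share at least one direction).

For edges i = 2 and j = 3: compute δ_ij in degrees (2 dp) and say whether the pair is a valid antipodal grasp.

δ = 157.51°, invalid

α = atan 0.15 = 8.53°;  2α = 17.06°
edge 2: e_2 = (-1.22, -1.02);  n_2 = (-0.6414, +0.7672)
edge 3: e_3 = (-0.91, -1.74);  n_3 = (-0.8861, +0.4634)
∠(n_2, n_3) = 22.49°
δ = |180° − 22.49°| = 157.51°
157.51° > 2α = 17.06°  →  invalid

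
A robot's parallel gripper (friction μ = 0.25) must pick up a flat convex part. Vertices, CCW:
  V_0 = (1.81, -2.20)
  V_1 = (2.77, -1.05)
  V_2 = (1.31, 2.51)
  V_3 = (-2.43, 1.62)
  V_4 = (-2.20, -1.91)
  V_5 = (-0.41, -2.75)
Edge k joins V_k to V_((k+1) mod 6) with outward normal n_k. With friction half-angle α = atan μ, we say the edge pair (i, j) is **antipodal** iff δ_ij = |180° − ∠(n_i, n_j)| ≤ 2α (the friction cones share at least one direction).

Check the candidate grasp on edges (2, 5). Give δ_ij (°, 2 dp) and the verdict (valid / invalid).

α = atan 0.25 = 14.04°;  2α = 28.07°
edge 2: e_2 = (-3.74, -0.89);  n_2 = (-0.2315, +0.9728)
edge 5: e_5 = (+2.22, +0.55);  n_5 = (+0.2405, -0.9707)
∠(n_2, n_5) = 179.47°
δ = |180° − 179.47°| = 0.53°
0.53° ≤ 2α = 28.07°  →  valid

δ = 0.53°, valid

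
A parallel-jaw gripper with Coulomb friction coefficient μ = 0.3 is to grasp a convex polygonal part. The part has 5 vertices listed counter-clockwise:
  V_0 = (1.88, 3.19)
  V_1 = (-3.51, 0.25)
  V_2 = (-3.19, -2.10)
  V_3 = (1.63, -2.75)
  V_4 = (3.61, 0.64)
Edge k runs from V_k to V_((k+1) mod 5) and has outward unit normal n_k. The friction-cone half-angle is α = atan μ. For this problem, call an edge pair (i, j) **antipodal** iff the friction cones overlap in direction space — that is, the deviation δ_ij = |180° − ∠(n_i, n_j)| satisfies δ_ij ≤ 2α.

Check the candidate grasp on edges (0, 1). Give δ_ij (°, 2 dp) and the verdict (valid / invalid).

δ = 110.86°, invalid

α = atan 0.3 = 16.70°;  2α = 33.40°
edge 0: e_0 = (-5.39, -2.94);  n_0 = (-0.4789, +0.8779)
edge 1: e_1 = (+0.32, -2.35);  n_1 = (-0.9909, -0.1349)
∠(n_0, n_1) = 69.14°
δ = |180° − 69.14°| = 110.86°
110.86° > 2α = 33.40°  →  invalid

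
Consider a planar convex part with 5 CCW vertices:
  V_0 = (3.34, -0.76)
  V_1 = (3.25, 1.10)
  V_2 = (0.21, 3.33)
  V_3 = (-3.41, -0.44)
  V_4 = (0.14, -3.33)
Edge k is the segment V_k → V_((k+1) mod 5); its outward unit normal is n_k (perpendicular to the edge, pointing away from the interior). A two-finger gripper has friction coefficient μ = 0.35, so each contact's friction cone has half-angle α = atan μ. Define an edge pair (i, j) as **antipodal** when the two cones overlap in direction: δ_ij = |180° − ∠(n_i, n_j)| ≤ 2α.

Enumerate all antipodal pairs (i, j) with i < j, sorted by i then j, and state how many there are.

α = atan 0.35 = 19.29°;  2α = 38.58°
n_0 = (+0.9988, +0.0483)
n_1 = (+0.5915, +0.8063)
n_2 = (-0.7213, +0.6926)
n_3 = (-0.6313, -0.7755)
n_4 = (+0.6262, -0.7797)
  (0,1): δ = 129.03°  ·
  (0,2): δ = 46.61°  ·
  (0,3): δ = 48.08°  ·
  (0,4): δ = 126.00°  ·
  (1,2): δ = 97.58°  ·
  (1,3): δ = 2.89°  ✓
  (1,4): δ = 75.03°  ·
  (2,3): δ = 85.31°  ·
  (2,4): δ = 7.39°  ✓
  (3,4): δ = 102.08°  ·
antipodal pairs: 2

count = 2; pairs: (1,3), (2,4)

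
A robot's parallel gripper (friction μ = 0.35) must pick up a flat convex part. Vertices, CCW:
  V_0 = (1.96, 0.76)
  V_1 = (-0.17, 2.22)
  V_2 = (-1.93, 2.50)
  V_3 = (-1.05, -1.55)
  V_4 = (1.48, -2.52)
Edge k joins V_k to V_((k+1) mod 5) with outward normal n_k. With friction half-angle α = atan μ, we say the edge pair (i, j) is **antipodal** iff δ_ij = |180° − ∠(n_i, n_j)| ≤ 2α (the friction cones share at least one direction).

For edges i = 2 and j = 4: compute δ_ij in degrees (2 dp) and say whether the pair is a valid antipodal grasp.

α = atan 0.35 = 19.29°;  2α = 38.58°
edge 2: e_2 = (+0.88, -4.05);  n_2 = (-0.9772, -0.2123)
edge 4: e_4 = (+0.48, +3.28);  n_4 = (+0.9895, -0.1448)
∠(n_2, n_4) = 159.42°
δ = |180° − 159.42°| = 20.58°
20.58° ≤ 2α = 38.58°  →  valid

δ = 20.58°, valid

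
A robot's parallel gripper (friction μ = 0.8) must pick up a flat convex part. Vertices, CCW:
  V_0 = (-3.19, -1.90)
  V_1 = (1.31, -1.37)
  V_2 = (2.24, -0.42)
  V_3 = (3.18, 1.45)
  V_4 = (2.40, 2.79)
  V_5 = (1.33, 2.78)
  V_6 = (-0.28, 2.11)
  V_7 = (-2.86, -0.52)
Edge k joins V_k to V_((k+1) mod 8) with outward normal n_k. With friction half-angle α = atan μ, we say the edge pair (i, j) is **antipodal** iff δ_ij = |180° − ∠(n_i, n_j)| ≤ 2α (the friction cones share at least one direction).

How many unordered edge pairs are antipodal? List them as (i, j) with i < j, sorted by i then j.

count = 15; pairs: (0,3), (0,4), (0,5), (0,6), (0,7), (1,4), (1,5), (1,6), (1,7), (2,4), (2,5), (2,6), (2,7), (3,6), (3,7)

α = atan 0.8 = 38.66°;  2α = 77.32°
n_0 = (+0.1170, -0.9931)
n_1 = (+0.7146, -0.6995)
n_2 = (+0.8935, -0.4491)
n_3 = (+0.8642, +0.5031)
n_4 = (-0.0093, +1.0000)
n_5 = (-0.3842, +0.9232)
n_6 = (-0.7139, +0.7003)
n_7 = (-0.9726, +0.2326)
  (0,1): δ = 141.11°  ·
  (0,2): δ = 123.40°  ·
  (0,3): δ = 66.51°  ✓
  (0,4): δ = 6.18°  ✓
  (0,5): δ = 15.88°  ✓
  (0,6): δ = 38.83°  ✓
  (0,7): δ = 69.83°  ✓
  (1,2): δ = 162.30°  ·
  (1,3): δ = 105.41°  ·
  (1,4): δ = 45.07°  ✓
  (1,5): δ = 23.01°  ✓
  (1,6): δ = 0.06°  ✓
  (1,7): δ = 30.94°  ✓
  (2,3): δ = 123.11°  ·
  (2,4): δ = 62.78°  ✓
  (2,5): δ = 40.72°  ✓
  (2,6): δ = 17.76°  ✓
  (2,7): δ = 13.24°  ✓
  (3,4): δ = 119.67°  ·
  (3,5): δ = 97.61°  ·
  (3,6): δ = 74.65°  ✓
  (3,7): δ = 43.65°  ✓
  (4,5): δ = 157.94°  ·
  (4,6): δ = 134.99°  ·
  (4,7): δ = 103.98°  ·
  (5,6): δ = 157.04°  ·
  (5,7): δ = 126.04°  ·
  (6,7): δ = 149.00°  ·
antipodal pairs: 15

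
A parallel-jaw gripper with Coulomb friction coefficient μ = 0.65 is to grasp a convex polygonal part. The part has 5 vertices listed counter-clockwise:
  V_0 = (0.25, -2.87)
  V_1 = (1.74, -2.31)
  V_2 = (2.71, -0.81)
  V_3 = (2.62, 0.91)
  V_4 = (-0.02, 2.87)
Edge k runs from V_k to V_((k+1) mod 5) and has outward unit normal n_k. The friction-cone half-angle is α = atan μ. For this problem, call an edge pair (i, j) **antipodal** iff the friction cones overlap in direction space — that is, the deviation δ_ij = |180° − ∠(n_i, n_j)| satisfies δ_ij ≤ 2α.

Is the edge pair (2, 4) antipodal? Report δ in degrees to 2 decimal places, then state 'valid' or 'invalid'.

α = atan 0.65 = 33.02°;  2α = 66.05°
edge 2: e_2 = (-0.09, +1.72);  n_2 = (+0.9986, +0.0523)
edge 4: e_4 = (+0.27, -5.74);  n_4 = (-0.9989, -0.0470)
∠(n_2, n_4) = 179.70°
δ = |180° − 179.70°| = 0.30°
0.30° ≤ 2α = 66.05°  →  valid

δ = 0.30°, valid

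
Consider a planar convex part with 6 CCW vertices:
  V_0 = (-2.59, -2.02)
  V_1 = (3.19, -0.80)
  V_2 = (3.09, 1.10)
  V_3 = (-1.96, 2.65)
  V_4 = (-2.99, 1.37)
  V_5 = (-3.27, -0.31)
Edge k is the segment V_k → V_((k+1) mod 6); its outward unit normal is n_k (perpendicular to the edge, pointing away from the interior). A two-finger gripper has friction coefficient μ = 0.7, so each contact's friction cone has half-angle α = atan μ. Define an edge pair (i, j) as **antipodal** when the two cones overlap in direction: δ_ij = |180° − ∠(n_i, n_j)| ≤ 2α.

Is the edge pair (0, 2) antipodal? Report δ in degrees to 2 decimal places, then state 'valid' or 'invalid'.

α = atan 0.7 = 34.99°;  2α = 69.98°
edge 0: e_0 = (+5.78, +1.22);  n_0 = (+0.2065, -0.9784)
edge 2: e_2 = (-5.05, +1.55);  n_2 = (+0.2934, +0.9560)
∠(n_0, n_2) = 151.02°
δ = |180° − 151.02°| = 28.98°
28.98° ≤ 2α = 69.98°  →  valid

δ = 28.98°, valid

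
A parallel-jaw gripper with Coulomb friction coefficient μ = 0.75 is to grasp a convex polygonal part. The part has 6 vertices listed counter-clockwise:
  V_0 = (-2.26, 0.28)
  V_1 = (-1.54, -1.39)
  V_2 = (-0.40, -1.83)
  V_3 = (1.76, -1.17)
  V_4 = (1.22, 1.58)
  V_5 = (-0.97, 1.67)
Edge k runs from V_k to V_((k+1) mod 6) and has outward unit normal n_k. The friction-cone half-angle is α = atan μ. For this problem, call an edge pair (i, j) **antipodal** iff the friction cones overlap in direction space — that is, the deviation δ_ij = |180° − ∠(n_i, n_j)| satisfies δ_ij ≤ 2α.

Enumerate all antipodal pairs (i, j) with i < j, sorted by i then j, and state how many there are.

α = atan 0.75 = 36.87°;  2α = 73.74°
n_0 = (-0.9183, -0.3959)
n_1 = (-0.3601, -0.9329)
n_2 = (+0.2922, -0.9564)
n_3 = (+0.9813, +0.1927)
n_4 = (+0.0411, +0.9992)
n_5 = (-0.7330, +0.6802)
  (0,1): δ = 134.43°  ·
  (0,2): δ = 96.33°  ·
  (0,3): δ = 12.21°  ✓
  (0,4): δ = 64.32°  ✓
  (0,5): δ = 113.81°  ·
  (1,2): δ = 141.90°  ·
  (1,3): δ = 57.79°  ✓
  (1,4): δ = 18.75°  ✓
  (1,5): δ = 68.24°  ✓
  (2,3): δ = 95.88°  ·
  (2,4): δ = 19.34°  ✓
  (2,5): δ = 30.15°  ✓
  (3,4): δ = 103.46°  ·
  (3,5): δ = 53.97°  ✓
  (4,5): δ = 130.51°  ·
antipodal pairs: 8

count = 8; pairs: (0,3), (0,4), (1,3), (1,4), (1,5), (2,4), (2,5), (3,5)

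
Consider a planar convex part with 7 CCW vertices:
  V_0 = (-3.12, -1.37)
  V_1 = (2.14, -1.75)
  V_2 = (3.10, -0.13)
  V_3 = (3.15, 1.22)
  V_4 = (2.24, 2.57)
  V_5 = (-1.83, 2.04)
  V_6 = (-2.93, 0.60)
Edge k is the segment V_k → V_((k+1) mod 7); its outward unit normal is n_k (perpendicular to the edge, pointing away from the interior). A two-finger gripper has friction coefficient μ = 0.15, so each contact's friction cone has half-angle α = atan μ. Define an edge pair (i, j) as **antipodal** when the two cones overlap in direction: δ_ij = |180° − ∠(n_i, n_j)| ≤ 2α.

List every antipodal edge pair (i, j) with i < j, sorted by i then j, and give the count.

α = atan 0.15 = 8.53°;  2α = 17.06°
n_0 = (-0.0721, -0.9974)
n_1 = (+0.8603, -0.5098)
n_2 = (+0.9993, -0.0370)
n_3 = (+0.8292, +0.5589)
n_4 = (-0.1291, +0.9916)
n_5 = (-0.7947, +0.6070)
n_6 = (-0.9954, +0.0960)
  (0,1): δ = 116.52°  ·
  (0,2): δ = 87.99°  ·
  (0,3): δ = 51.89°  ·
  (0,4): δ = 11.55°  ✓
  (0,5): δ = 56.76°  ·
  (0,6): δ = 88.62°  ·
  (1,2): δ = 151.47°  ·
  (1,3): δ = 115.37°  ·
  (1,4): δ = 51.93°  ·
  (1,5): δ = 6.73°  ✓
  (1,6): δ = 25.14°  ·
  (2,3): δ = 143.90°  ·
  (2,4): δ = 80.46°  ·
  (2,5): δ = 35.25°  ·
  (2,6): δ = 3.39°  ✓
  (3,4): δ = 116.56°  ·
  (3,5): δ = 71.36°  ·
  (3,6): δ = 39.49°  ·
  (4,5): δ = 134.80°  ·
  (4,6): δ = 102.93°  ·
  (5,6): δ = 148.13°  ·
antipodal pairs: 3

count = 3; pairs: (0,4), (1,5), (2,6)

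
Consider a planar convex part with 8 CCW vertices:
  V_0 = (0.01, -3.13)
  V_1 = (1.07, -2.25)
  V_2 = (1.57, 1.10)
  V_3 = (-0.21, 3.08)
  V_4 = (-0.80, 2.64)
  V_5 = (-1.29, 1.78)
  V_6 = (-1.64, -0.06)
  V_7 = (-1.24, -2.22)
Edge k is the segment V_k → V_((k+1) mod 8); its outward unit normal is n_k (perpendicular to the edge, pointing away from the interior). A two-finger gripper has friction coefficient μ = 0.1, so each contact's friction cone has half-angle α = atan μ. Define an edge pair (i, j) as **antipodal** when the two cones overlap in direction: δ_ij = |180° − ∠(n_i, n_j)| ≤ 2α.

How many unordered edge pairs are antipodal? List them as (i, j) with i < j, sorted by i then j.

α = atan 0.1 = 5.71°;  2α = 11.42°
n_0 = (+0.6388, -0.7694)
n_1 = (+0.9890, -0.1476)
n_2 = (+0.7437, +0.6685)
n_3 = (-0.5978, +0.8016)
n_4 = (-0.8689, +0.4951)
n_5 = (-0.9824, +0.1869)
n_6 = (-0.9833, -0.1821)
n_7 = (-0.5886, -0.8085)
  (0,1): δ = 138.19°  ·
  (0,2): δ = 87.74°  ·
  (0,3): δ = 2.98°  ✓
  (0,4): δ = 20.63°  ·
  (0,5): δ = 39.53°  ·
  (0,6): δ = 60.79°  ·
  (0,7): δ = 104.25°  ·
  (1,2): δ = 129.56°  ·
  (1,3): δ = 44.80°  ·
  (1,4): δ = 21.18°  ·
  (1,5): δ = 2.28°  ✓
  (1,6): δ = 18.98°  ·
  (1,7): δ = 62.43°  ·
  (2,3): δ = 95.24°  ·
  (2,4): δ = 71.63°  ·
  (2,5): δ = 52.73°  ·
  (2,6): δ = 31.46°  ·
  (2,7): δ = 11.99°  ·
  (3,4): δ = 156.39°  ·
  (3,5): δ = 137.48°  ·
  (3,6): δ = 116.22°  ·
  (3,7): δ = 72.77°  ·
  (4,5): δ = 161.10°  ·
  (4,6): δ = 139.84°  ·
  (4,7): δ = 96.38°  ·
  (5,6): δ = 158.74°  ·
  (5,7): δ = 115.28°  ·
  (6,7): δ = 136.55°  ·
antipodal pairs: 2

count = 2; pairs: (0,3), (1,5)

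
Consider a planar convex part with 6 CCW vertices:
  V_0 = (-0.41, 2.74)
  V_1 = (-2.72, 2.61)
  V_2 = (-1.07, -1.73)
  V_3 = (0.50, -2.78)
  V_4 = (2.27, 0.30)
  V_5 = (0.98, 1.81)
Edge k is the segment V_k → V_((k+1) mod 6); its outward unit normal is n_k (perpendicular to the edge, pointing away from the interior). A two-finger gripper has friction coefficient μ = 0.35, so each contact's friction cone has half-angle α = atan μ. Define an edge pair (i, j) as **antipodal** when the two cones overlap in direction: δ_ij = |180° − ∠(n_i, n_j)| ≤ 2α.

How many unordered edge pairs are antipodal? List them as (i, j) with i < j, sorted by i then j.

α = atan 0.35 = 19.29°;  2α = 38.58°
n_0 = (-0.0562, +0.9984)
n_1 = (-0.9347, -0.3554)
n_2 = (-0.5559, -0.8312)
n_3 = (+0.8670, -0.4983)
n_4 = (+0.7603, +0.6495)
n_5 = (+0.5561, +0.8311)
  (0,1): δ = 72.41°  ·
  (0,2): δ = 37.00°  ✓
  (0,3): δ = 56.89°  ·
  (0,4): δ = 127.29°  ·
  (0,5): δ = 142.99°  ·
  (1,2): δ = 144.59°  ·
  (1,3): δ = 50.70°  ·
  (1,4): δ = 19.69°  ✓
  (1,5): δ = 35.40°  ✓
  (2,3): δ = 86.11°  ·
  (2,4): δ = 15.72°  ✓
  (2,5): δ = 0.01°  ✓
  (3,4): δ = 109.61°  ·
  (3,5): δ = 93.90°  ·
  (4,5): δ = 164.29°  ·
antipodal pairs: 5

count = 5; pairs: (0,2), (1,4), (1,5), (2,4), (2,5)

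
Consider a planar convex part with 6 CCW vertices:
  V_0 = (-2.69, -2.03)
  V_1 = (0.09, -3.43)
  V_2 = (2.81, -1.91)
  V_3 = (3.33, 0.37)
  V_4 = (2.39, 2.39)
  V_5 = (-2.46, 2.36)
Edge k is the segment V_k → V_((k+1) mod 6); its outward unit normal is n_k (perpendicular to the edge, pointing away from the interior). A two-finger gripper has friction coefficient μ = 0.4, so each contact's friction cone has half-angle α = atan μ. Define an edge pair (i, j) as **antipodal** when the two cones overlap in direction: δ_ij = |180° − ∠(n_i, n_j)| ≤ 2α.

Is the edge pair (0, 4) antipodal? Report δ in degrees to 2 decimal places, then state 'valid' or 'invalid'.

α = atan 0.4 = 21.80°;  2α = 43.60°
edge 0: e_0 = (+2.78, -1.40);  n_0 = (-0.4498, -0.8931)
edge 4: e_4 = (-4.85, -0.03);  n_4 = (-0.0062, +1.0000)
∠(n_0, n_4) = 152.92°
δ = |180° − 152.92°| = 27.08°
27.08° ≤ 2α = 43.60°  →  valid

δ = 27.08°, valid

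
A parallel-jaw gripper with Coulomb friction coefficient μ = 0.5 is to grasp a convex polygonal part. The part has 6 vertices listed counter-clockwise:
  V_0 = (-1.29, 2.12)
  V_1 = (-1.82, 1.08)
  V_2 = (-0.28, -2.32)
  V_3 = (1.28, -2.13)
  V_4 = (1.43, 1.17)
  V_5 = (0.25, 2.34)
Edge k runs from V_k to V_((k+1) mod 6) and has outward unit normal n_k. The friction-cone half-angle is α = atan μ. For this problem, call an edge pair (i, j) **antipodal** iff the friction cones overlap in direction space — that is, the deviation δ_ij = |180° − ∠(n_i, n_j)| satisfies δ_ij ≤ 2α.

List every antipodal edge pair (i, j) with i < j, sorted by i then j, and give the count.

α = atan 0.5 = 26.57°;  2α = 53.13°
n_0 = (-0.8910, +0.4541)
n_1 = (-0.9109, -0.4126)
n_2 = (+0.1209, -0.9927)
n_3 = (+0.9990, -0.0454)
n_4 = (+0.7041, +0.7101)
n_5 = (-0.1414, +0.9899)
  (0,1): δ = 128.63°  ·
  (0,2): δ = 56.05°  ·
  (0,3): δ = 24.40°  ✓
  (0,4): δ = 72.25°  ·
  (0,5): δ = 125.13°  ·
  (1,2): δ = 107.42°  ·
  (1,3): δ = 26.97°  ✓
  (1,4): δ = 20.88°  ✓
  (1,5): δ = 73.76°  ·
  (2,3): δ = 99.55°  ·
  (2,4): δ = 51.70°  ✓
  (2,5): δ = 1.19°  ✓
  (3,4): δ = 132.15°  ·
  (3,5): δ = 79.27°  ·
  (4,5): δ = 127.11°  ·
antipodal pairs: 5

count = 5; pairs: (0,3), (1,3), (1,4), (2,4), (2,5)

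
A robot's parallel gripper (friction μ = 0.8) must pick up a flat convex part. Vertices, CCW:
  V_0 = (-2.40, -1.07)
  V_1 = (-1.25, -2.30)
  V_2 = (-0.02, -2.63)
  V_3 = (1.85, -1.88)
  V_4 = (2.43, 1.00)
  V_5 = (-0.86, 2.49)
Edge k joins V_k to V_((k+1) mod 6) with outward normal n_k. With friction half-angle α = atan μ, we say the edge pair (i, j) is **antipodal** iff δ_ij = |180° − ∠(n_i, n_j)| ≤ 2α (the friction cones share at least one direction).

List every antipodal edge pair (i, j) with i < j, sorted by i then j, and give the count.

count = 6; pairs: (0,3), (0,4), (1,4), (2,4), (2,5), (3,5)

α = atan 0.8 = 38.66°;  2α = 77.32°
n_0 = (-0.7305, -0.6830)
n_1 = (-0.2591, -0.9658)
n_2 = (+0.3722, -0.9281)
n_3 = (+0.9803, -0.1974)
n_4 = (+0.4126, +0.9109)
n_5 = (-0.9178, +0.3970)
  (0,1): δ = 148.09°  ·
  (0,2): δ = 111.22°  ·
  (0,3): δ = 54.46°  ✓
  (0,4): δ = 22.56°  ✓
  (0,5): δ = 113.53°  ·
  (1,2): δ = 143.13°  ·
  (1,3): δ = 86.37°  ·
  (1,4): δ = 9.35°  ✓
  (1,5): δ = 81.63°  ·
  (2,3): δ = 123.24°  ·
  (2,4): δ = 46.22°  ✓
  (2,5): δ = 44.75°  ✓
  (3,4): δ = 102.98°  ·
  (3,5): δ = 12.01°  ✓
  (4,5): δ = 89.03°  ·
antipodal pairs: 6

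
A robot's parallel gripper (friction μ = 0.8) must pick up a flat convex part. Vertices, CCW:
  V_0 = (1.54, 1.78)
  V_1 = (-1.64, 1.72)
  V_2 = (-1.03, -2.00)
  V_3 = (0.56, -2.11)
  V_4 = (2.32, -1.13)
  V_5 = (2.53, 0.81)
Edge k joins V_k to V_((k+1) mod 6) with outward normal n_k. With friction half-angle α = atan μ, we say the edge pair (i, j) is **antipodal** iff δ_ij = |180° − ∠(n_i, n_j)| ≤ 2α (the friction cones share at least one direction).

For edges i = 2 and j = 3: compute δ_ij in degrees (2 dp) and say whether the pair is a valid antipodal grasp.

δ = 146.93°, invalid

α = atan 0.8 = 38.66°;  2α = 77.32°
edge 2: e_2 = (+1.59, -0.11);  n_2 = (-0.0690, -0.9976)
edge 3: e_3 = (+1.76, +0.98);  n_3 = (+0.4865, -0.8737)
∠(n_2, n_3) = 33.07°
δ = |180° − 33.07°| = 146.93°
146.93° > 2α = 77.32°  →  invalid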